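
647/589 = 1+58/589 = 1.10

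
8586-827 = 7759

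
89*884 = 78676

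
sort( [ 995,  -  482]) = [  -  482, 995 ]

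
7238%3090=1058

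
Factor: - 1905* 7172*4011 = -54800929260 = -2^2 * 3^2  *  5^1*7^1 * 11^1*127^1*163^1*191^1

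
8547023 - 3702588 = 4844435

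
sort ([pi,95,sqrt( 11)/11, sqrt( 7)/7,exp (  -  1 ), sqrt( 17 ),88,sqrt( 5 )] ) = [ sqrt( 11 ) /11 , exp( - 1), sqrt( 7 ) /7,sqrt( 5 ), pi,sqrt(17 ),88,95]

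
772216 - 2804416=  - 2032200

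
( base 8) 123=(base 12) 6B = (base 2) 1010011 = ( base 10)83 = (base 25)38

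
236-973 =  - 737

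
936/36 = 26 = 26.00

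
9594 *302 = 2897388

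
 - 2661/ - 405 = 887/135 = 6.57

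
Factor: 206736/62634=472/143 = 2^3 * 11^( - 1)*13^( - 1)*59^1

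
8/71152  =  1/8894 =0.00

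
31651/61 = 31651/61 = 518.87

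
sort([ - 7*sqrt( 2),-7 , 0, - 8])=[  -  7 * sqrt(2) ,-8, - 7,0 ] 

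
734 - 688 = 46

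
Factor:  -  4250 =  - 2^1 * 5^3 * 17^1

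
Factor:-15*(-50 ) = 750= 2^1*3^1 * 5^3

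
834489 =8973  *93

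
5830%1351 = 426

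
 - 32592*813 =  - 26497296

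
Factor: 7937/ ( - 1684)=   -  2^ ( - 2)*421^ (  -  1 )*7937^1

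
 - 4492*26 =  - 116792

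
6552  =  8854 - 2302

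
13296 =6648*2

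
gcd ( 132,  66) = 66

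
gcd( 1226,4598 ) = 2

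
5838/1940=2919/970=3.01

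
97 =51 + 46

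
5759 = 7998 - 2239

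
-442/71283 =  -1 + 70841/71283 = -0.01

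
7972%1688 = 1220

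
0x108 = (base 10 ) 264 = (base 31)8G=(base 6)1120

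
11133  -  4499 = 6634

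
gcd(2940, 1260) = 420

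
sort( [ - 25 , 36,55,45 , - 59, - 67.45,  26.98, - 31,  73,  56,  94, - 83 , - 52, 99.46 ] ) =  [ - 83, - 67.45, - 59 ,-52, - 31, - 25,26.98, 36, 45, 55,56, 73,94, 99.46 ]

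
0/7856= 0 = 0.00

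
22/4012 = 11/2006 = 0.01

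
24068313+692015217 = 716083530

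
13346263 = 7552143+5794120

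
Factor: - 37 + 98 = 61 = 61^1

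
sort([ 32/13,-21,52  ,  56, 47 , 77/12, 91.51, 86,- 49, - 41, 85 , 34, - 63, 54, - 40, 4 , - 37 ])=[ - 63,-49, - 41,  -  40, - 37, - 21,32/13,4,77/12,34,47, 52, 54,56,85,86,  91.51] 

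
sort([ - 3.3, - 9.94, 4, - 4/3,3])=[ - 9.94, - 3.3, - 4/3, 3 , 4 ] 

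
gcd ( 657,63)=9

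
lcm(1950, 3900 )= 3900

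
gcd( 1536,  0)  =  1536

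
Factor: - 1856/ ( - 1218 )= 2^5*3^ ( - 1 )*7^( -1) =32/21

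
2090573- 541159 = 1549414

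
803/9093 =803/9093 = 0.09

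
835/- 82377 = - 835/82377 = - 0.01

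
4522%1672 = 1178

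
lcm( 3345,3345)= 3345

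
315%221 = 94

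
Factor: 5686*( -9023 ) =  - 51304778 = - 2^1*7^1*1289^1 *2843^1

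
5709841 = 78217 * 73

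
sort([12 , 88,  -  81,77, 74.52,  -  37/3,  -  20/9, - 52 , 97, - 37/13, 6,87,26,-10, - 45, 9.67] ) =[  -  81, - 52, - 45,- 37/3, - 10,-37/13,-20/9, 6,9.67, 12, 26, 74.52,77, 87, 88,97] 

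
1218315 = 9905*123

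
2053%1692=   361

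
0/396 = 0= 0.00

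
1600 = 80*20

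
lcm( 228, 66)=2508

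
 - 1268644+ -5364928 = - 6633572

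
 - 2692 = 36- 2728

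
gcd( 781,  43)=1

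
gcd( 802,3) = 1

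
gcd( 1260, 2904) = 12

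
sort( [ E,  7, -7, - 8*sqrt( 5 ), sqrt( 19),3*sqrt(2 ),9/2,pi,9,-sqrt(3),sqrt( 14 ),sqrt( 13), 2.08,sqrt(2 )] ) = [-8 * sqrt( 5),-7, - sqrt(3), sqrt(2 ),2.08, E,pi,sqrt(13) , sqrt(14 ) , 3*sqrt( 2),sqrt ( 19),9/2,7 , 9] 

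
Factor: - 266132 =-2^2*66533^1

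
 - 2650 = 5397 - 8047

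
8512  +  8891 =17403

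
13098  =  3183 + 9915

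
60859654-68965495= - 8105841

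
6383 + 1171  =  7554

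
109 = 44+65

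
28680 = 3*9560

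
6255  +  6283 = 12538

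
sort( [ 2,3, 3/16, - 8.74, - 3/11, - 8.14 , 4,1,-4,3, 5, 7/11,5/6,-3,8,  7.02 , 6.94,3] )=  [ - 8.74,-8.14,- 4, - 3, - 3/11,3/16, 7/11, 5/6,1,2, 3,3,3, 4,5 , 6.94,7.02, 8] 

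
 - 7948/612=  -  13 + 2/153= -12.99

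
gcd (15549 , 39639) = 219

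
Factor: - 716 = -2^2*179^1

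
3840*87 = 334080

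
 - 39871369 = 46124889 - 85996258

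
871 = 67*13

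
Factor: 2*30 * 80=4800  =  2^6* 3^1*5^2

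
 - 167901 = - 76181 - 91720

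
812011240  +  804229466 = 1616240706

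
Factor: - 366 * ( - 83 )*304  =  2^5*3^1*19^1*61^1*83^1 = 9234912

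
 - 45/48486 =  - 15/16162 = -  0.00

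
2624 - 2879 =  - 255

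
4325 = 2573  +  1752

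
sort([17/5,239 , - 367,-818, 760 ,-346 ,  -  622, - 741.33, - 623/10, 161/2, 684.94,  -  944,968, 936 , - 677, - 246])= [  -  944,-818,  -  741.33,  -  677, - 622,-367,  -  346, -246, - 623/10 , 17/5,161/2, 239 , 684.94,760, 936,968]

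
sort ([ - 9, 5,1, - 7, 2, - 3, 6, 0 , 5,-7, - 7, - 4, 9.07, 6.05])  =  [-9 , - 7, - 7,-7,-4, - 3,0,1,2,5, 5, 6 , 6.05,9.07] 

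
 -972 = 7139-8111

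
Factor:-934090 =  - 2^1*5^1 *29^1* 3221^1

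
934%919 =15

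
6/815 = 6/815 = 0.01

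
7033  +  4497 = 11530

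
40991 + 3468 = 44459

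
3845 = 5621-1776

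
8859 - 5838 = 3021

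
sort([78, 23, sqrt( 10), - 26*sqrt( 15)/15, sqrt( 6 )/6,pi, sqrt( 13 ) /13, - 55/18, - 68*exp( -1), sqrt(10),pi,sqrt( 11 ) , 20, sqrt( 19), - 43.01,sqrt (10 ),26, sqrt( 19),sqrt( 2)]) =[ - 43.01, - 68*exp( - 1), - 26*sqrt( 15)/15, -55/18 , sqrt(13)/13, sqrt( 6 ) /6,sqrt( 2), pi,  pi, sqrt( 10),  sqrt( 10), sqrt ( 10 ), sqrt( 11),  sqrt( 19),  sqrt( 19),20,  23,26, 78]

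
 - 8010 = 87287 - 95297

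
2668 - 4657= - 1989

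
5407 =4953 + 454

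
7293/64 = 113 + 61/64 = 113.95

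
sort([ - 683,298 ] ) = [ - 683,298] 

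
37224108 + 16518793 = 53742901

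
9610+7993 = 17603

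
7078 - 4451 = 2627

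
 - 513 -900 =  - 1413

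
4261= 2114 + 2147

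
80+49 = 129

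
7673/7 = 7673/7 = 1096.14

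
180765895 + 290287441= 471053336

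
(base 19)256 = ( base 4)30313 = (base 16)337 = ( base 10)823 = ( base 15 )39d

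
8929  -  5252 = 3677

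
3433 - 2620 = 813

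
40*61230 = 2449200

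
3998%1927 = 144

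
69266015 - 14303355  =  54962660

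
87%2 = 1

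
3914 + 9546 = 13460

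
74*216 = 15984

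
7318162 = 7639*958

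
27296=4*6824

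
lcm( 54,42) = 378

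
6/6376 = 3/3188 = 0.00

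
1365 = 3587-2222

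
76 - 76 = 0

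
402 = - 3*( - 134) 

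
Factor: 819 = 3^2*7^1*13^1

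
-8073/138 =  - 117/2 = - 58.50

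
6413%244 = 69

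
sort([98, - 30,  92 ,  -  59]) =[-59, - 30, 92,98 ]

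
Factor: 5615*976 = 2^4*5^1*61^1*1123^1 = 5480240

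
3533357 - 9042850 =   -  5509493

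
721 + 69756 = 70477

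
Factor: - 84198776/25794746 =  -  42099388/12897373 = - 2^2 * 17^ ( - 1 )*29^ (  -  1)*337^1*26161^(-1)*31231^1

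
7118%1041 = 872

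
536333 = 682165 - 145832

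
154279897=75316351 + 78963546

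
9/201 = 3/67 = 0.04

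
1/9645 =1/9645 = 0.00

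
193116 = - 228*(  -  847)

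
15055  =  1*15055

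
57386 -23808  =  33578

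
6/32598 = 1/5433=0.00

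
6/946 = 3/473 = 0.01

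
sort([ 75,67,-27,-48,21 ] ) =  [-48,- 27 , 21,67,75 ]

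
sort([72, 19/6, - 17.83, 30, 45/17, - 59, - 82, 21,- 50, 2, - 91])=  [ - 91, - 82, - 59,- 50,-17.83,2,  45/17 , 19/6, 21,  30 , 72]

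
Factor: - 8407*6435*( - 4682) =2^1*3^2*5^1*7^1*11^1*13^1 * 1201^1*2341^1 = 253291728690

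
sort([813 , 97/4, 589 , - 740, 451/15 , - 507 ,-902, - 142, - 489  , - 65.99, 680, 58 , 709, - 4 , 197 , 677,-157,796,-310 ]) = [ - 902, - 740 ,-507, - 489, - 310, - 157 , - 142,-65.99, -4, 97/4,451/15, 58, 197,589, 677, 680, 709,796,813]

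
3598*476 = 1712648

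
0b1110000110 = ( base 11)750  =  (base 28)146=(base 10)902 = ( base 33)rb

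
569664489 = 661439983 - 91775494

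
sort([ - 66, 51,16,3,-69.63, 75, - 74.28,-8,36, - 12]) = [  -  74.28,  -  69.63,  -  66, - 12,-8, 3,16, 36, 51,75]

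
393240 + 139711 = 532951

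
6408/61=6408/61 =105.05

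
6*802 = 4812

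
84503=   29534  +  54969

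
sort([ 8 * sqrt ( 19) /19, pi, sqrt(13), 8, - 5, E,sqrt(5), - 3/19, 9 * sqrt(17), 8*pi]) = [ - 5,-3/19,  8 * sqrt(19)/19,sqrt( 5 ), E, pi,sqrt(13 ), 8, 8*pi,9*sqrt(17 )]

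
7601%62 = 37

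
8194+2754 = 10948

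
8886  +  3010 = 11896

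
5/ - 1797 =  - 1 + 1792/1797 = - 0.00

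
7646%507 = 41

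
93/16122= 31/5374  =  0.01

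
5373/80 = 67  +  13/80 = 67.16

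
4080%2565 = 1515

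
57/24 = 19/8 = 2.38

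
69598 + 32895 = 102493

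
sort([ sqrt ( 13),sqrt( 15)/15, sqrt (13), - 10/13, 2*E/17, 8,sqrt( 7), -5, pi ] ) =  [-5, - 10/13, sqrt( 15)/15 , 2 * E/17, sqrt( 7 ), pi, sqrt( 13),  sqrt( 13)  ,  8] 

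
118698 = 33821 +84877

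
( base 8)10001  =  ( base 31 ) 485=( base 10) 4097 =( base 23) 7H3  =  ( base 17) E30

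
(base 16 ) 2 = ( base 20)2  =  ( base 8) 2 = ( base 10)2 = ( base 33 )2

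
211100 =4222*50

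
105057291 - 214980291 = -109923000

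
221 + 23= 244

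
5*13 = 65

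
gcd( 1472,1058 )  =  46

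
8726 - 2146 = 6580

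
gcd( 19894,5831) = 343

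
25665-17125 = 8540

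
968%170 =118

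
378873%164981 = 48911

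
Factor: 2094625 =5^3*13^1*1289^1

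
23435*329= 7710115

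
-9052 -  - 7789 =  - 1263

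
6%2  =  0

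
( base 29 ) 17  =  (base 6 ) 100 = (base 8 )44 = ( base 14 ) 28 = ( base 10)36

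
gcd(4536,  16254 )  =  378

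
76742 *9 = 690678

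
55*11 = 605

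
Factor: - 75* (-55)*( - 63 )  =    -  3^3 * 5^3 * 7^1*11^1= -259875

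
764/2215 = 764/2215 = 0.34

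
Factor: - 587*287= - 7^1*41^1 * 587^1 = - 168469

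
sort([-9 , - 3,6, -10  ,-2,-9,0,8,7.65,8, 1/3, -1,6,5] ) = [ - 10 , - 9, - 9 ,-3,  -  2,-1,0,1/3 , 5,6,6, 7.65,8,  8] 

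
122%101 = 21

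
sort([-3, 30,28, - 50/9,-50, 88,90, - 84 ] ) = [ - 84,-50 ,-50/9,  -  3, 28, 30, 88, 90] 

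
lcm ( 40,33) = 1320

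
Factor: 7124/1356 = 3^(-1)*13^1*113^( - 1)*137^1 = 1781/339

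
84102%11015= 6997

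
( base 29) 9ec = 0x1f33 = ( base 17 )1AAE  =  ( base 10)7987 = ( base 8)17463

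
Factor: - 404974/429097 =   -  2^1*277^1*587^(  -  1 ) = - 554/587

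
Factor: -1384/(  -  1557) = 8/9 = 2^3*3^( -2)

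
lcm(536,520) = 34840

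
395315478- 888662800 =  - 493347322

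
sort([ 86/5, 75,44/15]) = [ 44/15,86/5,75]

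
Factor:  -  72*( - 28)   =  2^5*3^2*7^1 = 2016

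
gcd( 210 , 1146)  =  6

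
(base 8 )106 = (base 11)64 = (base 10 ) 70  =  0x46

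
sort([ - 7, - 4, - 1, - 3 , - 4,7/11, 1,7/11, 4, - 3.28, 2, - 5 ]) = [ - 7,-5, - 4, - 4, - 3.28, - 3, - 1,7/11, 7/11, 1, 2,4 ] 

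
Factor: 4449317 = 4449317^1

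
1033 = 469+564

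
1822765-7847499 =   -  6024734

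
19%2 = 1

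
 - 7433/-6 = 1238+ 5/6 =1238.83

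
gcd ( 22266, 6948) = 18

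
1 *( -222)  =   - 222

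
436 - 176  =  260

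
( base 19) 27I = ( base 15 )3D3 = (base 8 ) 1551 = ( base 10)873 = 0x369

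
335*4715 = 1579525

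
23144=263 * 88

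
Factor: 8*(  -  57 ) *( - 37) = 16872=2^3*3^1*19^1 * 37^1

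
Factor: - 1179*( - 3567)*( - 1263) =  - 5311537659  =  - 3^4 * 29^1* 41^1*131^1 * 421^1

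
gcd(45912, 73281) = 3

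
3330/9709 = 3330/9709 = 0.34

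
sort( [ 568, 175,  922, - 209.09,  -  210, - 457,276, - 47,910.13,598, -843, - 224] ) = [ - 843,-457, - 224, - 210, -209.09, - 47,175, 276, 568,598,910.13, 922]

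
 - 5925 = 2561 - 8486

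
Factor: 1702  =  2^1*23^1* 37^1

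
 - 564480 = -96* 5880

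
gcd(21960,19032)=1464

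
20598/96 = 214 + 9/16 = 214.56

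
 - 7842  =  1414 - 9256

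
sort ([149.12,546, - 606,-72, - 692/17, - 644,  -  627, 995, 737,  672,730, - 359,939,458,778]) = [ - 644, - 627, - 606, - 359,  -  72, - 692/17,149.12, 458,  546, 672, 730,737 , 778,939, 995 ] 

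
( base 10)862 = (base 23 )1eb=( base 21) 1k1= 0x35e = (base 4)31132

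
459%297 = 162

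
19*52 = 988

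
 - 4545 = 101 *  ( - 45)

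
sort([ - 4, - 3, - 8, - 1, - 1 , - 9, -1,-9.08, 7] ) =[-9.08, - 9, - 8, - 4 , - 3, - 1,- 1, - 1, 7] 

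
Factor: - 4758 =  - 2^1*3^1*13^1*61^1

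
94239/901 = 104 + 535/901= 104.59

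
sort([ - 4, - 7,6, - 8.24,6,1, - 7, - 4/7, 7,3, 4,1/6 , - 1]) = [- 8.24, - 7,-7 , - 4,-1,-4/7,1/6, 1,3, 4,6,6, 7 ] 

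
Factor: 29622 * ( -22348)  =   - 2^3*3^1*37^1*151^1*4937^1 = - 661992456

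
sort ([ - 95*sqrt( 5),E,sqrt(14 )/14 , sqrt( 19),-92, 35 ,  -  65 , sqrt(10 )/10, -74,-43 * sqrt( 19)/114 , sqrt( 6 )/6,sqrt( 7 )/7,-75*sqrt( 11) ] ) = [-75*sqrt( 11),- 95*sqrt( 5 ),- 92,- 74, - 65, - 43*sqrt (19)/114, sqrt(14 )/14  ,  sqrt( 10 ) /10, sqrt ( 7)/7,sqrt (6) /6 , E, sqrt( 19),35 ] 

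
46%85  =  46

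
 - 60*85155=-5109300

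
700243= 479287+220956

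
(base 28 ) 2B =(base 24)2J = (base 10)67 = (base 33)21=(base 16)43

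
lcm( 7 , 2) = 14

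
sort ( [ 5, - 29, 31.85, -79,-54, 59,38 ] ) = [ - 79, - 54, - 29,5, 31.85, 38,  59 ]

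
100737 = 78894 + 21843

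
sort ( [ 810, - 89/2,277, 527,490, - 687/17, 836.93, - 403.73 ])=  [ -403.73, - 89/2, - 687/17, 277,490, 527,810, 836.93 ]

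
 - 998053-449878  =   - 1447931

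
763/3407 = 763/3407 = 0.22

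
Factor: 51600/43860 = 2^2*5^1*17^ (  -  1) = 20/17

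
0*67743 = 0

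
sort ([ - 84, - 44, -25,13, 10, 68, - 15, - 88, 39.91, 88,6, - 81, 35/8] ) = [ - 88, - 84, - 81, - 44, - 25 , - 15, 35/8, 6, 10 , 13, 39.91,68, 88] 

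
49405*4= 197620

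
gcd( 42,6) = 6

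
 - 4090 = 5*( - 818)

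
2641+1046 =3687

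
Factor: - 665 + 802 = 137 = 137^1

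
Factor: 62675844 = 2^2*3^1*7^1*11^1*29^1*2339^1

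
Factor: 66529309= 7^4*11^2*229^1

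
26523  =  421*63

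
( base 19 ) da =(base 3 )100112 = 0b100000001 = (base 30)8h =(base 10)257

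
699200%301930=95340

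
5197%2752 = 2445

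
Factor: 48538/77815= 2^1*5^(-1 )*7^1*79^( - 1 )*197^ ( - 1 )*3467^1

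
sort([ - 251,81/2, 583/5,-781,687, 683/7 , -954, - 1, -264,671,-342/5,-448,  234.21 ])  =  [  -  954 , - 781, - 448, - 264,-251, - 342/5,  -  1, 81/2 , 683/7,583/5,234.21,671,687] 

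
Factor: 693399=3^1*7^2  *  53^1*89^1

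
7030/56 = 3515/28 = 125.54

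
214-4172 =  - 3958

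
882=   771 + 111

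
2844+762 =3606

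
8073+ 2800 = 10873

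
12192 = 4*3048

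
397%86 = 53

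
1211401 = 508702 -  -702699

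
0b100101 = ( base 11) 34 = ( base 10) 37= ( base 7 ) 52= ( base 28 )19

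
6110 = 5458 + 652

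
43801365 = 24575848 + 19225517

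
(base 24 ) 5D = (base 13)a3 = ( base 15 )8d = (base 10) 133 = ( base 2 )10000101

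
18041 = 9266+8775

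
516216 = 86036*6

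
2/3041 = 2/3041 = 0.00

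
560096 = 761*736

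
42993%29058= 13935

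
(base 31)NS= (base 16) 2e5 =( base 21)1E6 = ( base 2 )1011100101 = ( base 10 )741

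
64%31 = 2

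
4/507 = 4/507= 0.01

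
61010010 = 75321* 810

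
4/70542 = 2/35271 =0.00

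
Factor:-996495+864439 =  - 2^3 *17^1 * 971^1 = -132056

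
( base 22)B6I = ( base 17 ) 11g0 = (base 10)5474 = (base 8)12542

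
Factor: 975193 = 975193^1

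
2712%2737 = 2712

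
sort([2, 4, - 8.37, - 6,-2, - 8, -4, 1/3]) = [-8.37,  -  8, - 6, - 4, - 2, 1/3,  2 , 4] 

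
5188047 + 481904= 5669951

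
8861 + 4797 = 13658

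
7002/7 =1000 +2/7 =1000.29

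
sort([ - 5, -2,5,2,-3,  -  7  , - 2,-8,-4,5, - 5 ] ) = [-8, - 7,  -  5,-5,-4 ,-3, - 2,- 2,2, 5, 5]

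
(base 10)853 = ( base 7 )2326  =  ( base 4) 31111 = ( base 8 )1525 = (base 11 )706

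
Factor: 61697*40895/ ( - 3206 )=-2^( - 1)*5^1 * 7^( - 1) * 103^1*229^( - 1 )*599^1*8179^1 = - 2523098815/3206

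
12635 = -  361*( - 35)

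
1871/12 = 1871/12=155.92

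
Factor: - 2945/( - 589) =5^1 = 5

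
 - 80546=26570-107116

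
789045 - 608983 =180062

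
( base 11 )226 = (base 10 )270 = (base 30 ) 90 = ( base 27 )A0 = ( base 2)100001110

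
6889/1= 6889 = 6889.00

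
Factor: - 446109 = - 3^1 *37^1*4019^1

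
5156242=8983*574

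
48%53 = 48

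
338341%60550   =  35591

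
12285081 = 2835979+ 9449102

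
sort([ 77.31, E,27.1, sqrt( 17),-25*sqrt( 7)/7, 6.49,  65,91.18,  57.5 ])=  [  -  25*sqrt( 7) /7,E, sqrt( 17), 6.49,27.1, 57.5,  65,77.31,91.18]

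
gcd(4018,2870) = 574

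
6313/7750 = 6313/7750 = 0.81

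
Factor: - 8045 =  - 5^1*1609^1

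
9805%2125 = 1305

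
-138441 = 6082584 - 6221025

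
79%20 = 19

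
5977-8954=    - 2977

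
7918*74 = 585932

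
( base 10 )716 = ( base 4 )23030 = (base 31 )n3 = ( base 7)2042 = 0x2cc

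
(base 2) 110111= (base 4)313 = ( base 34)1l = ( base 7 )106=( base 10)55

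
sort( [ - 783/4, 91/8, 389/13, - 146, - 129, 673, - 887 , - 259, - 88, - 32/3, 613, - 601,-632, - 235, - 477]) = [ - 887, - 632,- 601, -477, - 259, - 235, - 783/4, - 146,-129, - 88, - 32/3,91/8, 389/13, 613,  673] 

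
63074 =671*94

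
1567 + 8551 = 10118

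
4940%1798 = 1344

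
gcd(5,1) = 1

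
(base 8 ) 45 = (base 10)37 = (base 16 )25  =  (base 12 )31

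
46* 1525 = 70150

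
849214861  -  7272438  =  841942423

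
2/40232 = 1/20116 = 0.00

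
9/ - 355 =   -  9/355 = - 0.03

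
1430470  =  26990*53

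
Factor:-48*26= - 2^5 * 3^1*13^1 = -  1248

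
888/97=9 +15/97=9.15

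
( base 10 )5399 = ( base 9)7358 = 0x1517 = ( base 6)40555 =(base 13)25C4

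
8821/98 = 8821/98 =90.01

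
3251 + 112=3363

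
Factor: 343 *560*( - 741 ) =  - 142331280 = - 2^4*3^1*5^1*7^4*13^1*19^1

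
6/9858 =1/1643 =0.00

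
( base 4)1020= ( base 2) 1001000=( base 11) 66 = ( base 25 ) 2m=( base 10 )72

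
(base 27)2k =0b1001010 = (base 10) 74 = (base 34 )26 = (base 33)28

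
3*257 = 771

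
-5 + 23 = 18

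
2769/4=692+1/4 = 692.25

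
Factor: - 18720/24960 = - 3/4 = - 2^( - 2)*3^1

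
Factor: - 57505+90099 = 32594 =2^1*43^1 * 379^1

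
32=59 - 27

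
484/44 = 11 = 11.00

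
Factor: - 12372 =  - 2^2*3^1*1031^1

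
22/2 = 11=11.00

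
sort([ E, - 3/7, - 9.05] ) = [ - 9.05 ,  -  3/7,E]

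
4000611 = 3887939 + 112672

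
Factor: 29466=2^1 * 3^2*1637^1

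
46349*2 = 92698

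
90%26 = 12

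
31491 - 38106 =-6615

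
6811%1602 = 403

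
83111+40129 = 123240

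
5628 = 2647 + 2981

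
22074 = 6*3679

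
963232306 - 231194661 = 732037645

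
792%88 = 0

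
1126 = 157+969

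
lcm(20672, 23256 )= 186048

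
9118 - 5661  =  3457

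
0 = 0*364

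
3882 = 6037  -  2155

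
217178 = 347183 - 130005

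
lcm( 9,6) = 18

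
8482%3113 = 2256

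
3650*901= 3288650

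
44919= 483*93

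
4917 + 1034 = 5951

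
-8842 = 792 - 9634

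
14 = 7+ 7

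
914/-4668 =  -1 + 1877/2334 = - 0.20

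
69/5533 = 69/5533 = 0.01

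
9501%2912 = 765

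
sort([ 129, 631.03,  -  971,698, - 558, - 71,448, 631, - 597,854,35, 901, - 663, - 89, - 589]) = [ - 971, - 663 , - 597, - 589, - 558,- 89, - 71 , 35,129 , 448,  631,631.03, 698, 854, 901]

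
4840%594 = 88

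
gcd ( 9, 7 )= 1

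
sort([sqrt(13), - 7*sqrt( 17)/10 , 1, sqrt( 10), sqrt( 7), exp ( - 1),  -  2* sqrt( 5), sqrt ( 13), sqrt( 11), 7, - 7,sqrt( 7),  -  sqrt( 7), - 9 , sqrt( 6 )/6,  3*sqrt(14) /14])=[ - 9, - 7,  -  2 * sqrt(5), - 7* sqrt( 17)/10, - sqrt(7 ),exp(-1),sqrt( 6)/6 , 3 * sqrt( 14)/14,  1,sqrt (7), sqrt( 7 ) , sqrt(10 ),sqrt( 11), sqrt ( 13), sqrt( 13), 7]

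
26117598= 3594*7267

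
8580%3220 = 2140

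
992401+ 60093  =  1052494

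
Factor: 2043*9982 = 20393226 = 2^1 * 3^2*7^1*  23^1* 31^1*227^1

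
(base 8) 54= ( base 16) 2C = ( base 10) 44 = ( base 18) 28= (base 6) 112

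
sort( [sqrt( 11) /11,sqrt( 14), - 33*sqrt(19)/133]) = [ -33 *sqrt( 19)/133,sqrt( 11 ) /11 , sqrt ( 14 )]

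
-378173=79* ( - 4787 ) 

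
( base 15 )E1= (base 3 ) 21211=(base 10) 211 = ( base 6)551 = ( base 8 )323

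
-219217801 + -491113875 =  - 710331676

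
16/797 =16/797 = 0.02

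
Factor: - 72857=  -41^1*1777^1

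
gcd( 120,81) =3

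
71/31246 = 71/31246 = 0.00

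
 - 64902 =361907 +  - 426809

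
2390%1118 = 154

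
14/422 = 7/211= 0.03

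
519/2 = 259+1/2 = 259.50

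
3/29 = 3/29   =  0.10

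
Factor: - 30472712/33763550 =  - 2^2*5^(  -  2 )*675271^( - 1)*3809089^1 = - 15236356/16881775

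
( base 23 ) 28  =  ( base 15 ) 39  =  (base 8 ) 66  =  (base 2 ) 110110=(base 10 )54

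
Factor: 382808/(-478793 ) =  - 2^3*7^( - 1) * 109^1*439^1*68399^( -1 )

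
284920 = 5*56984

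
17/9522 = 17/9522 =0.00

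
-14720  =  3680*( - 4) 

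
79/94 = 79/94 = 0.84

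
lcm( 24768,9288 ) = 74304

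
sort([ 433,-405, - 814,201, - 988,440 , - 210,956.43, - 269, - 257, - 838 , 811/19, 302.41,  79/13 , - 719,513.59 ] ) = [ - 988, - 838, - 814, - 719, - 405, - 269, - 257, - 210,79/13 , 811/19,201,302.41,433,440 , 513.59,956.43 ] 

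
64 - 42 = 22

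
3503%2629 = 874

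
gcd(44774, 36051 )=61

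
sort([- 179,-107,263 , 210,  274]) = [ - 179,  -  107, 210 , 263,274 ]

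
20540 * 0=0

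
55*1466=80630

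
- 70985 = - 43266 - 27719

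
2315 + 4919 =7234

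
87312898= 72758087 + 14554811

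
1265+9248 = 10513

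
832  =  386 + 446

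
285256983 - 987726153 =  - 702469170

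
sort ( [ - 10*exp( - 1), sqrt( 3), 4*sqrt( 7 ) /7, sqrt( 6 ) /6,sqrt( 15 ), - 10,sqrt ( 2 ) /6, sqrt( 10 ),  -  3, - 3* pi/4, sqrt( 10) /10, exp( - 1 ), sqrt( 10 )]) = [ - 10,-10 *exp( - 1 ), - 3, - 3  *pi/4, sqrt( 2) /6,sqrt( 10) /10, exp( - 1), sqrt(6 )/6, 4*sqrt(7)/7, sqrt(3), sqrt( 10), sqrt( 10 ) , sqrt (15) ] 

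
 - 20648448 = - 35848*576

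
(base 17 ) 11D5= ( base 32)59k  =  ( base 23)A60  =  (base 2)1010100110100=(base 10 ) 5428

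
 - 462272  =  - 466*992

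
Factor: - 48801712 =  - 2^4*3050107^1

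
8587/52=8587/52 = 165.13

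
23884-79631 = - 55747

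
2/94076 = 1/47038 = 0.00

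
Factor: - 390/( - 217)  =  2^1 * 3^1*5^1*7^( -1)*13^1 * 31^( - 1)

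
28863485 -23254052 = 5609433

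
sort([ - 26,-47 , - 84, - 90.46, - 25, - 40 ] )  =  [ - 90.46, - 84, - 47, - 40 , - 26, - 25]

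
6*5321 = 31926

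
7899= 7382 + 517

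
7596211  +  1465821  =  9062032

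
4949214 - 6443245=  -  1494031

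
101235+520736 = 621971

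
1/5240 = 1/5240= 0.00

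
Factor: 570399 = 3^1*19^1*10007^1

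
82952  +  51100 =134052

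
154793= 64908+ 89885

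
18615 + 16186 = 34801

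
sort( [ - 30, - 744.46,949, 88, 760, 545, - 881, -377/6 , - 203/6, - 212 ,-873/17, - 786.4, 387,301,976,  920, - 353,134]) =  [ - 881, - 786.4, - 744.46,  -  353  ,-212, - 377/6, - 873/17, -203/6, - 30, 88, 134,301 , 387,545,760, 920,949,976 ] 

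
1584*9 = 14256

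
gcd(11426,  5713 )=5713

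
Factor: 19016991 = 3^3*7^1*239^1*421^1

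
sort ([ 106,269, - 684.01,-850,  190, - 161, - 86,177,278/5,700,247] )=[ - 850, - 684.01, - 161, - 86,278/5 , 106,177,190,247,  269,700]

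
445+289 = 734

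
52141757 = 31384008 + 20757749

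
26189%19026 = 7163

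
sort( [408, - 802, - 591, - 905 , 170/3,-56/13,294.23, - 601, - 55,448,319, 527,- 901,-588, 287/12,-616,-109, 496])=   [ - 905, - 901,-802,-616, - 601,-591, - 588, - 109, - 55, - 56/13,287/12,170/3,294.23,  319, 408, 448, 496, 527] 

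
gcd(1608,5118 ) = 6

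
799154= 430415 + 368739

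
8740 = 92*95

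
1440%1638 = 1440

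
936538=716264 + 220274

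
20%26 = 20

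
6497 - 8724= -2227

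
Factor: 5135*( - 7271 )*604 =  - 2^2*5^1 * 11^1*13^1*79^1*151^1*661^1 = - 22551297340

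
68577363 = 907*75609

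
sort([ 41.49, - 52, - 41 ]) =[ - 52,-41, 41.49] 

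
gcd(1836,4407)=3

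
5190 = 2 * 2595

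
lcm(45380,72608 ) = 363040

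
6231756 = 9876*631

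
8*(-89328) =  - 714624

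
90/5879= 90/5879 = 0.02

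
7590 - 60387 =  - 52797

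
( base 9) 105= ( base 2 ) 1010110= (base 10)86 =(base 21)42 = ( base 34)2I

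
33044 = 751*44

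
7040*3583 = 25224320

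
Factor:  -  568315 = - 5^1*11^1 * 10333^1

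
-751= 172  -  923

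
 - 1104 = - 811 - 293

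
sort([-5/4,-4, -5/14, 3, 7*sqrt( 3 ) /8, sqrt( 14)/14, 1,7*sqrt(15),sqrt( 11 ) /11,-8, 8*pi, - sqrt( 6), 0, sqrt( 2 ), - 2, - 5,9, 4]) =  [ - 8,-5 , - 4,- sqrt( 6), - 2, - 5/4, - 5/14,0,sqrt(14 ) /14, sqrt(11)/11,1,sqrt( 2),7*sqrt( 3 )/8,  3,4,  9,8*pi,7*sqrt(15)] 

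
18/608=9/304 = 0.03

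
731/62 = 11 + 49/62 = 11.79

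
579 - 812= - 233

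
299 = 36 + 263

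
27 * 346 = 9342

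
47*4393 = 206471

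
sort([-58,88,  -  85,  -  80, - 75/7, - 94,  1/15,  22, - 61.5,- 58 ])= [-94,-85,-80, - 61.5 , - 58,  -  58,-75/7, 1/15,22,  88 ] 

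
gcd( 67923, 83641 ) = 1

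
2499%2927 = 2499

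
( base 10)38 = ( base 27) 1b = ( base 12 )32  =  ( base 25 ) 1d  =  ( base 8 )46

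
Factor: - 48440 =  - 2^3 * 5^1*7^1*173^1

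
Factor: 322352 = 2^4 * 20147^1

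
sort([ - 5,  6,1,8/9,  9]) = [ - 5,8/9, 1,6,9 ]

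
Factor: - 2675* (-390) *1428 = 1489761000 = 2^3 * 3^2 * 5^3*7^1 * 13^1*17^1*107^1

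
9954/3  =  3318  =  3318.00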